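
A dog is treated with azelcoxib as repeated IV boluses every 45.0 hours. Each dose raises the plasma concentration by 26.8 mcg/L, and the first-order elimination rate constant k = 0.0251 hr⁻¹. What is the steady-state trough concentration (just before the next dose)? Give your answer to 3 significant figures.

Fraction remaining after one interval: e^(−kτ) = e^(−0.02510 × 45.0) = 0.3232
R = 1 / (1 − 0.3232) = 1.478
Css,max = 26.8 × 1.478 = 39.60 mcg/L
Css,min = Css,max × e^(−kτ) = 39.60 × 0.3232 ≈ 12.8 mcg/L

12.8 mcg/L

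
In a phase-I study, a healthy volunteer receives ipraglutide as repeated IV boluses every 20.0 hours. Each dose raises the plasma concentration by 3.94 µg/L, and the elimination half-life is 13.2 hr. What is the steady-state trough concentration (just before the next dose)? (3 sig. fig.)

k = ln 2 / 13.2 = 0.05251 hr⁻¹
Fraction remaining after one interval: e^(−kτ) = e^(−0.05251 × 20.0) = 0.3499
R = 1 / (1 − 0.3499) = 1.538
Css,max = 3.94 × 1.538 = 6.060 µg/L
Css,min = Css,max × e^(−kτ) = 6.060 × 0.3499 ≈ 2.12 µg/L

2.12 µg/L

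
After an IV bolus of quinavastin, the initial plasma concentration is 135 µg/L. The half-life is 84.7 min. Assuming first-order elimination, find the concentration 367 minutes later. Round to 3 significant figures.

6.70 µg/L

k = ln 2 / 84.7 = 0.008184 min⁻¹
C(t) = C₀ e^(−kt) = 135 × e^(−0.008184 × 367) = 135 × e^(−3.003) = 135 × 0.04962 ≈ 6.70 µg/L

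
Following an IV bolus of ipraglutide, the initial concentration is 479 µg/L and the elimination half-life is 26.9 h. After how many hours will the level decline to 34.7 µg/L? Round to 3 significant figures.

k = ln 2 / 26.9 = 0.02577 h⁻¹
C(t) = C₀ e^(−kt)  ⇒  t = ln(C₀/C) / k
t = ln(479/34.7) / 0.02577 = 2.625 / 0.02577 ≈ 102 hours

102 hours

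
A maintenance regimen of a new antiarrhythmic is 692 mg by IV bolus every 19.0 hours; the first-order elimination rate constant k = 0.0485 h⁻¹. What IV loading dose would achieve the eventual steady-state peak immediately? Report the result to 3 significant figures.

1150 mg

Accumulation ratio R = 1 / (1 − e^(−kτ)) = 1 / (1 − e^(−0.04850×19.0)) = 1 / (1 − 0.3979) = 1.661
Loading dose = maintenance dose × R = 692 × 1.661 ≈ 1150 mg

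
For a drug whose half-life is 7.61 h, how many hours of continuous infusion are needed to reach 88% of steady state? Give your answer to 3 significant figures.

k = ln 2 / 7.61 = 0.09108 h⁻¹
f = 1 − e^(−kt)  ⇒  t = −ln(1 − f) / k
t = −ln(1 − 0.88) / 0.09108 = 2.120 / 0.09108 ≈ 23.3 hours

23.3 hours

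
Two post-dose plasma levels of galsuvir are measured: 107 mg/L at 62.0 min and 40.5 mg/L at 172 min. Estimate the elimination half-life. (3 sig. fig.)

k = ln(C₁/C₂) / (t₂ − t₁) = ln(107/40.5) / (172 − 62.0)
  = 0.9715 / 110.0 = 0.008832 min⁻¹
t½ = ln 2 / k = ln 2 / 0.008832 ≈ 78.5 minutes

78.5 minutes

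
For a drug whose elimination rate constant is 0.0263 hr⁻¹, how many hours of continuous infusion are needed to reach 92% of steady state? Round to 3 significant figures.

f = 1 − e^(−kt)  ⇒  t = −ln(1 − f) / k
t = −ln(1 − 0.92) / 0.02630 = 2.526 / 0.02630 ≈ 96.0 hours

96.0 hours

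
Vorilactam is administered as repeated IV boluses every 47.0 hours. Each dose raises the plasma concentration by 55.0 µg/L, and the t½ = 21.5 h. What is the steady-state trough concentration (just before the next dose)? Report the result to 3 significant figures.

k = ln 2 / 21.5 = 0.03224 h⁻¹
Fraction remaining after one interval: e^(−kτ) = e^(−0.03224 × 47.0) = 0.2198
R = 1 / (1 − 0.2198) = 1.282
Css,max = 55.0 × 1.282 = 70.49 µg/L
Css,min = Css,max × e^(−kτ) = 70.49 × 0.2198 ≈ 15.5 µg/L

15.5 µg/L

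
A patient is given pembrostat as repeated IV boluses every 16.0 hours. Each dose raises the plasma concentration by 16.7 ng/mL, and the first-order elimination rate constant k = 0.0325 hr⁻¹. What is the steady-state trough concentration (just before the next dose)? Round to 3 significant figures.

24.5 ng/mL

Fraction remaining after one interval: e^(−kτ) = e^(−0.03250 × 16.0) = 0.5945
R = 1 / (1 − 0.5945) = 2.466
Css,max = 16.7 × 2.466 = 41.19 ng/mL
Css,min = Css,max × e^(−kτ) = 41.19 × 0.5945 ≈ 24.5 ng/mL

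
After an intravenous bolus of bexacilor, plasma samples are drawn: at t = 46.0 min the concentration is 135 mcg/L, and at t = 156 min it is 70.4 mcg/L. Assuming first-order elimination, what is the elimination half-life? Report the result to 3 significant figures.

117 minutes

k = ln(C₁/C₂) / (t₂ − t₁) = ln(135/70.4) / (156 − 46.0)
  = 0.6511 / 110.0 = 0.005919 min⁻¹
t½ = ln 2 / k = ln 2 / 0.005919 ≈ 117 minutes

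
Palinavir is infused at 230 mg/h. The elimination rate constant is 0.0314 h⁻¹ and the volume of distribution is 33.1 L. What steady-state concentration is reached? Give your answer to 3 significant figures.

221 µg/mL

CL = k · V = 0.0314 × 33.1 = 1.039 L/h
Css = rate / CL = 230 / 1.039 ≈ 221 µg/mL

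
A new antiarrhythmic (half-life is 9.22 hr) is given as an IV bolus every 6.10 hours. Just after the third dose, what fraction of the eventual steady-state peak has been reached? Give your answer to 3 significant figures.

0.747

k = ln 2 / 9.22 = 0.07518 hr⁻¹
f_n = 1 − e^(−nkτ) = 1 − e^(−3 × 0.07518 × 6.10) = 1 − e^(−1.376) = 1 − 0.2526 ≈ 0.747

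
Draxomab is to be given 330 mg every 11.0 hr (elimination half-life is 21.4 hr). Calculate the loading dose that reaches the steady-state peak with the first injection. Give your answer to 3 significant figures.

k = ln 2 / 21.4 = 0.03239 hr⁻¹
Accumulation ratio R = 1 / (1 − e^(−kτ)) = 1 / (1 − e^(−0.03239×11.0)) = 1 / (1 − 0.7003) = 3.336
Loading dose = maintenance dose × R = 330 × 3.336 ≈ 1100 mg

1100 mg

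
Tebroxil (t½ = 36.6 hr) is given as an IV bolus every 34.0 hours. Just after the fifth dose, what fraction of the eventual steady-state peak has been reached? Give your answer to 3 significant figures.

0.960

k = ln 2 / 36.6 = 0.01894 hr⁻¹
f_n = 1 − e^(−nkτ) = 1 − e^(−5 × 0.01894 × 34.0) = 1 − e^(−3.220) = 1 − 0.03997 ≈ 0.960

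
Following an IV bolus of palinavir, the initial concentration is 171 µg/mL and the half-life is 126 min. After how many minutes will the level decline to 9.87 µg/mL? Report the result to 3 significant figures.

k = ln 2 / 126 = 0.005501 min⁻¹
C(t) = C₀ e^(−kt)  ⇒  t = ln(C₀/C) / k
t = ln(171/9.87) / 0.005501 = 2.852 / 0.005501 ≈ 518 minutes

518 minutes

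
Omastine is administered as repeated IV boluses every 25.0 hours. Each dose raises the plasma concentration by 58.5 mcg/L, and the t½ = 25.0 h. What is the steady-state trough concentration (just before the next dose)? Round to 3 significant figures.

58.5 mcg/L

k = ln 2 / 25.0 = 0.02773 h⁻¹
Fraction remaining after one interval: e^(−kτ) = e^(−0.02773 × 25.0) = 0.5000
R = 1 / (1 − 0.5000) = 2.000
Css,max = 58.5 × 2.000 = 117.0 mcg/L
Css,min = Css,max × e^(−kτ) = 117.0 × 0.5000 ≈ 58.5 mcg/L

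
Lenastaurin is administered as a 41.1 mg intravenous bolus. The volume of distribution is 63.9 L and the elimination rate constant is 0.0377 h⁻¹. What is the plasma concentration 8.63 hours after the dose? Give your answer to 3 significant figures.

0.465 µg/mL

C₀ = dose / V = 41.1 / 63.9 = 0.6432 µg/mL
C(t) = C₀ e^(−kt) = 0.6432 × e^(−0.03770 × 8.63) = 0.6432 × e^(−0.3254) = 0.6432 × 0.7223 ≈ 0.465 µg/mL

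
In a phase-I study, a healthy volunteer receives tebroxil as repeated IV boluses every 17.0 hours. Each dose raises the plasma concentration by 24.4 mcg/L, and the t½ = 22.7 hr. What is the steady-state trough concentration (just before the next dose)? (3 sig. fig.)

35.9 mcg/L

k = ln 2 / 22.7 = 0.03054 hr⁻¹
Fraction remaining after one interval: e^(−kτ) = e^(−0.03054 × 17.0) = 0.5951
R = 1 / (1 − 0.5951) = 2.469
Css,max = 24.4 × 2.469 = 60.26 mcg/L
Css,min = Css,max × e^(−kτ) = 60.26 × 0.5951 ≈ 35.9 mcg/L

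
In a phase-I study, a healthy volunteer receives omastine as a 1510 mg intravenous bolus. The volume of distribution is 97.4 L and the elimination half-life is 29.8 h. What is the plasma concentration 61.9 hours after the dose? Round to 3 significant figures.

3.67 mg/L

C₀ = dose / V = 1510 / 97.4 = 15.50 mg/L
k = ln 2 / 29.8 = 0.02326 h⁻¹
C(t) = C₀ e^(−kt) = 15.50 × e^(−0.02326 × 61.9) = 15.50 × e^(−1.440) = 15.50 × 0.2370 ≈ 3.67 mg/L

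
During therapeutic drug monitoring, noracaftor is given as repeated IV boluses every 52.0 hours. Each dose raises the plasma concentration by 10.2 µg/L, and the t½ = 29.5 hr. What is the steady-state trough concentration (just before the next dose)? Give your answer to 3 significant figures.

4.26 µg/L

k = ln 2 / 29.5 = 0.02350 hr⁻¹
Fraction remaining after one interval: e^(−kτ) = e^(−0.02350 × 52.0) = 0.2947
R = 1 / (1 − 0.2947) = 1.418
Css,max = 10.2 × 1.418 = 14.46 µg/L
Css,min = Css,max × e^(−kτ) = 14.46 × 0.2947 ≈ 4.26 µg/L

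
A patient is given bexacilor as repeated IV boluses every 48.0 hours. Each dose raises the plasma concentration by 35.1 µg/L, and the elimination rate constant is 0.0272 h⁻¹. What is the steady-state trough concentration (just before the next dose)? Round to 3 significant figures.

Fraction remaining after one interval: e^(−kτ) = e^(−0.02720 × 48.0) = 0.2710
R = 1 / (1 − 0.2710) = 1.372
Css,max = 35.1 × 1.372 = 48.15 µg/L
Css,min = Css,max × e^(−kτ) = 48.15 × 0.2710 ≈ 13.0 µg/L

13.0 µg/L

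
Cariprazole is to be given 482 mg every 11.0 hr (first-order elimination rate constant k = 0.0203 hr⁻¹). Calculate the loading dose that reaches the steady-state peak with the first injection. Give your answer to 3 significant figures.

2410 mg

Accumulation ratio R = 1 / (1 − e^(−kτ)) = 1 / (1 − e^(−0.02030×11.0)) = 1 / (1 − 0.7999) = 4.997
Loading dose = maintenance dose × R = 482 × 4.997 ≈ 2410 mg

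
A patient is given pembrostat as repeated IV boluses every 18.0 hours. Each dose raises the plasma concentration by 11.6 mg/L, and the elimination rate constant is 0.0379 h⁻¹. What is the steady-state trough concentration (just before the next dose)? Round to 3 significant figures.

Fraction remaining after one interval: e^(−kτ) = e^(−0.03790 × 18.0) = 0.5055
R = 1 / (1 − 0.5055) = 2.022
Css,max = 11.6 × 2.022 = 23.46 mg/L
Css,min = Css,max × e^(−kτ) = 23.46 × 0.5055 ≈ 11.9 mg/L

11.9 mg/L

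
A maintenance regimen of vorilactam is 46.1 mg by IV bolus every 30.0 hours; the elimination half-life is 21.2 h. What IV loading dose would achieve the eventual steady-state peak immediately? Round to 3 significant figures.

73.8 mg

k = ln 2 / 21.2 = 0.03270 h⁻¹
Accumulation ratio R = 1 / (1 − e^(−kτ)) = 1 / (1 − e^(−0.03270×30.0)) = 1 / (1 − 0.3750) = 1.600
Loading dose = maintenance dose × R = 46.1 × 1.600 ≈ 73.8 mg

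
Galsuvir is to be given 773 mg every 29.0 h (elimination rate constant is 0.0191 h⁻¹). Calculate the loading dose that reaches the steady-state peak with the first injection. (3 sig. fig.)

Accumulation ratio R = 1 / (1 − e^(−kτ)) = 1 / (1 − e^(−0.01910×29.0)) = 1 / (1 − 0.5747) = 2.351
Loading dose = maintenance dose × R = 773 × 2.351 ≈ 1820 mg

1820 mg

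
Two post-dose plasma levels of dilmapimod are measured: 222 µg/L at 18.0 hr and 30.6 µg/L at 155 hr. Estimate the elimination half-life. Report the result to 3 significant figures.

k = ln(C₁/C₂) / (t₂ − t₁) = ln(222/30.6) / (155 − 18.0)
  = 1.982 / 137.0 = 0.01446 hr⁻¹
t½ = ln 2 / k = ln 2 / 0.01446 ≈ 47.9 hours

47.9 hours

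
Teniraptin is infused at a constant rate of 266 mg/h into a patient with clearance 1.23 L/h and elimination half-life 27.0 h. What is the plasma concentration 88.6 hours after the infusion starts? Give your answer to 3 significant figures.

Css = rate / CL = 266 / 1.23 = 216.3 mg/L
k = ln 2 / 27.0 = 0.02567 h⁻¹
C(t) = Css (1 − e^(−kt)) = 216.3 × (1 − e^(−2.275)) = 216.3 × 0.8972 ≈ 194 mg/L

194 mg/L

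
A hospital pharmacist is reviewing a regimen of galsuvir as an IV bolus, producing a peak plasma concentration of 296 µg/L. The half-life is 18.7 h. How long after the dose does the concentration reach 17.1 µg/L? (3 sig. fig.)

k = ln 2 / 18.7 = 0.03707 h⁻¹
C(t) = C₀ e^(−kt)  ⇒  t = ln(C₀/C) / k
t = ln(296/17.1) / 0.03707 = 2.851 / 0.03707 ≈ 76.9 hours

76.9 hours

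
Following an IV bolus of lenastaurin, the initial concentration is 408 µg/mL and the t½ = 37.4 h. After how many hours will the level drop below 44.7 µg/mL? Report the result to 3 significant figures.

k = ln 2 / 37.4 = 0.01853 h⁻¹
C(t) = C₀ e^(−kt)  ⇒  t = ln(C₀/C) / k
t = ln(408/44.7) / 0.01853 = 2.211 / 0.01853 ≈ 119 hours

119 hours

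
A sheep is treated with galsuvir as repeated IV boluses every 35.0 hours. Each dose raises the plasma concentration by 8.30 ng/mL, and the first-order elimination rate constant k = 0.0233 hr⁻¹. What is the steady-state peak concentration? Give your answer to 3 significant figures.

14.9 ng/mL

Fraction remaining after one interval: e^(−kτ) = e^(−0.02330 × 35.0) = 0.4424
R = 1 / (1 − 0.4424) = 1.793
Css,max = 8.30 × 1.793 ≈ 14.9 ng/mL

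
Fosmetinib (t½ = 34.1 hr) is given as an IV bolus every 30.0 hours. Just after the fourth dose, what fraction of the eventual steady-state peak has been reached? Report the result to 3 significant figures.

0.913

k = ln 2 / 34.1 = 0.02033 hr⁻¹
f_n = 1 − e^(−nkτ) = 1 − e^(−4 × 0.02033 × 30.0) = 1 − e^(−2.439) = 1 − 0.08723 ≈ 0.913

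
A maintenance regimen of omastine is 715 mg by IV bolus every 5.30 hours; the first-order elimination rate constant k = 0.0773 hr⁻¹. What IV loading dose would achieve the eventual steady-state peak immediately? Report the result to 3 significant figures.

2130 mg

Accumulation ratio R = 1 / (1 − e^(−kτ)) = 1 / (1 − e^(−0.07730×5.30)) = 1 / (1 − 0.6639) = 2.975
Loading dose = maintenance dose × R = 715 × 2.975 ≈ 2130 mg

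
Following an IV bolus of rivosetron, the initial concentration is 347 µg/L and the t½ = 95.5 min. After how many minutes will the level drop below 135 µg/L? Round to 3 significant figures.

130 minutes

k = ln 2 / 95.5 = 0.007258 min⁻¹
C(t) = C₀ e^(−kt)  ⇒  t = ln(C₀/C) / k
t = ln(347/135) / 0.007258 = 0.9441 / 0.007258 ≈ 130 minutes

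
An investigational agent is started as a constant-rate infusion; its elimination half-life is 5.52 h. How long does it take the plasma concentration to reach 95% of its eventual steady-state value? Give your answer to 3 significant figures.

k = ln 2 / 5.52 = 0.1256 h⁻¹
f = 1 − e^(−kt)  ⇒  t = −ln(1 − f) / k
t = −ln(1 − 0.95) / 0.1256 = 2.996 / 0.1256 ≈ 23.9 hours

23.9 hours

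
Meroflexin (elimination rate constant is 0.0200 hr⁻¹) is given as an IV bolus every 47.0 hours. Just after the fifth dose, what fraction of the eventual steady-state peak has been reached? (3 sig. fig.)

f_n = 1 − e^(−nkτ) = 1 − e^(−5 × 0.02000 × 47.0) = 1 − e^(−4.700) = 1 − 0.009095 ≈ 0.991

0.991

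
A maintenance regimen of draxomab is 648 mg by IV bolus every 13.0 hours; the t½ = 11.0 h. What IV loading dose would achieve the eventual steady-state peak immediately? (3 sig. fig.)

1160 mg

k = ln 2 / 11.0 = 0.06301 h⁻¹
Accumulation ratio R = 1 / (1 − e^(−kτ)) = 1 / (1 − e^(−0.06301×13.0)) = 1 / (1 − 0.4408) = 1.788
Loading dose = maintenance dose × R = 648 × 1.788 ≈ 1160 mg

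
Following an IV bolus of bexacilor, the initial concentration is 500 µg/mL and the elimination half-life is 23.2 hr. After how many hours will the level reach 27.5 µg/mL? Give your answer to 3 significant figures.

k = ln 2 / 23.2 = 0.02988 hr⁻¹
C(t) = C₀ e^(−kt)  ⇒  t = ln(C₀/C) / k
t = ln(500/27.5) / 0.02988 = 2.900 / 0.02988 ≈ 97.1 hours

97.1 hours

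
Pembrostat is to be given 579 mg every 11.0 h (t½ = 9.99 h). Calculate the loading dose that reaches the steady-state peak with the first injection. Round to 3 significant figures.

1080 mg

k = ln 2 / 9.99 = 0.06938 h⁻¹
Accumulation ratio R = 1 / (1 − e^(−kτ)) = 1 / (1 − e^(−0.06938×11.0)) = 1 / (1 − 0.4662) = 1.873
Loading dose = maintenance dose × R = 579 × 1.873 ≈ 1080 mg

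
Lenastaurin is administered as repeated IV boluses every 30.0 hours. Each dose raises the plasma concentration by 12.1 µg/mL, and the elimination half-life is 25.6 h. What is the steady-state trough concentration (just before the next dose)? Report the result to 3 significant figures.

k = ln 2 / 25.6 = 0.02708 h⁻¹
Fraction remaining after one interval: e^(−kτ) = e^(−0.02708 × 30.0) = 0.4438
R = 1 / (1 − 0.4438) = 1.798
Css,max = 12.1 × 1.798 = 21.76 µg/mL
Css,min = Css,max × e^(−kτ) = 21.76 × 0.4438 ≈ 9.66 µg/mL

9.66 µg/mL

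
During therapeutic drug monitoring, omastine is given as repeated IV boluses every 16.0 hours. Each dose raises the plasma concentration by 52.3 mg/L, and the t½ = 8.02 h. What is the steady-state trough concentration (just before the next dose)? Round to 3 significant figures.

k = ln 2 / 8.02 = 0.08643 h⁻¹
Fraction remaining after one interval: e^(−kτ) = e^(−0.08643 × 16.0) = 0.2509
R = 1 / (1 − 0.2509) = 1.335
Css,max = 52.3 × 1.335 = 69.81 mg/L
Css,min = Css,max × e^(−kτ) = 69.81 × 0.2509 ≈ 17.5 mg/L

17.5 mg/L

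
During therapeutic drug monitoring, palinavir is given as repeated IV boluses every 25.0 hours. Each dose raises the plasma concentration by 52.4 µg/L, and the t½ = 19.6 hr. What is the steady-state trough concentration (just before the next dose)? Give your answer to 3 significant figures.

36.9 µg/L

k = ln 2 / 19.6 = 0.03536 hr⁻¹
Fraction remaining after one interval: e^(−kτ) = e^(−0.03536 × 25.0) = 0.4131
R = 1 / (1 − 0.4131) = 1.704
Css,max = 52.4 × 1.704 = 89.28 µg/L
Css,min = Css,max × e^(−kτ) = 89.28 × 0.4131 ≈ 36.9 µg/L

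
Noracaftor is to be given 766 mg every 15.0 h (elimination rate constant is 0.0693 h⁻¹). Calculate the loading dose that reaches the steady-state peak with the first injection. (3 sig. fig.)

Accumulation ratio R = 1 / (1 − e^(−kτ)) = 1 / (1 − e^(−0.06930×15.0)) = 1 / (1 − 0.3536) = 1.547
Loading dose = maintenance dose × R = 766 × 1.547 ≈ 1190 mg

1190 mg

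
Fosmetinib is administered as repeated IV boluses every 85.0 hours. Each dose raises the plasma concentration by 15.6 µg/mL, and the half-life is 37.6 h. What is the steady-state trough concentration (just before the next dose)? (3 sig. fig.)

k = ln 2 / 37.6 = 0.01843 h⁻¹
Fraction remaining after one interval: e^(−kτ) = e^(−0.01843 × 85.0) = 0.2087
R = 1 / (1 − 0.2087) = 1.264
Css,max = 15.6 × 1.264 = 19.71 µg/mL
Css,min = Css,max × e^(−kτ) = 19.71 × 0.2087 ≈ 4.11 µg/mL

4.11 µg/mL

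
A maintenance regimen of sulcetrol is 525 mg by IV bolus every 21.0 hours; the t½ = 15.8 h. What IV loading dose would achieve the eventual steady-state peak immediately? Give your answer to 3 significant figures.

872 mg

k = ln 2 / 15.8 = 0.04387 h⁻¹
Accumulation ratio R = 1 / (1 − e^(−kτ)) = 1 / (1 − e^(−0.04387×21.0)) = 1 / (1 − 0.3980) = 1.661
Loading dose = maintenance dose × R = 525 × 1.661 ≈ 872 mg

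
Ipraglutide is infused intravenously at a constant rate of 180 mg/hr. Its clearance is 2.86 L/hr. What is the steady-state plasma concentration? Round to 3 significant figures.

62.9 mg/L

Css = infusion rate / CL = 180 / 2.86 ≈ 62.9 mg/L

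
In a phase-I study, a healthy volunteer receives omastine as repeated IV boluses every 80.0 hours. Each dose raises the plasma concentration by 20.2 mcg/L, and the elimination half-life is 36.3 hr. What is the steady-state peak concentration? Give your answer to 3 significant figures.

k = ln 2 / 36.3 = 0.01909 hr⁻¹
Fraction remaining after one interval: e^(−kτ) = e^(−0.01909 × 80.0) = 0.2171
R = 1 / (1 − 0.2171) = 1.277
Css,max = 20.2 × 1.277 ≈ 25.8 mcg/L

25.8 mcg/L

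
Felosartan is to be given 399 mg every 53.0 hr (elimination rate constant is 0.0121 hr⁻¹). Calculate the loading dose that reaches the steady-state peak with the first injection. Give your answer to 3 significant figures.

843 mg

Accumulation ratio R = 1 / (1 − e^(−kτ)) = 1 / (1 − e^(−0.01210×53.0)) = 1 / (1 − 0.5266) = 2.112
Loading dose = maintenance dose × R = 399 × 2.112 ≈ 843 mg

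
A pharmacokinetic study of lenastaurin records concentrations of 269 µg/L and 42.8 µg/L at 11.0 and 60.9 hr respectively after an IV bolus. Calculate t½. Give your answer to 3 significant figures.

k = ln(C₁/C₂) / (t₂ − t₁) = ln(269/42.8) / (60.9 − 11.0)
  = 1.838 / 49.90 = 0.03684 hr⁻¹
t½ = ln 2 / k = ln 2 / 0.03684 ≈ 18.8 hours

18.8 hours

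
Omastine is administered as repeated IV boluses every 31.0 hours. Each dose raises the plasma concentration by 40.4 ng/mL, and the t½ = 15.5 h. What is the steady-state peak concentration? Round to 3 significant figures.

53.9 ng/mL

k = ln 2 / 15.5 = 0.04472 h⁻¹
Fraction remaining after one interval: e^(−kτ) = e^(−0.04472 × 31.0) = 0.2500
R = 1 / (1 − 0.2500) = 1.333
Css,max = 40.4 × 1.333 ≈ 53.9 ng/mL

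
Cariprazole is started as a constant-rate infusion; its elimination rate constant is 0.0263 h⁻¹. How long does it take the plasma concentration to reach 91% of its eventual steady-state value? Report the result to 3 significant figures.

91.6 hours

f = 1 − e^(−kt)  ⇒  t = −ln(1 − f) / k
t = −ln(1 − 0.91) / 0.02630 = 2.408 / 0.02630 ≈ 91.6 hours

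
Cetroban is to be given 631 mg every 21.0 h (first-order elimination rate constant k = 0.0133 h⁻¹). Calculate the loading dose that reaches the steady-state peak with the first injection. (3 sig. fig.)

2590 mg

Accumulation ratio R = 1 / (1 − e^(−kτ)) = 1 / (1 − e^(−0.01330×21.0)) = 1 / (1 − 0.7563) = 4.104
Loading dose = maintenance dose × R = 631 × 4.104 ≈ 2590 mg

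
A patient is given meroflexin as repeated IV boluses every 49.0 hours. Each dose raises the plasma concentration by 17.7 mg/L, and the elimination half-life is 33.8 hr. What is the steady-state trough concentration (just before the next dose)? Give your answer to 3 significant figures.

k = ln 2 / 33.8 = 0.02051 hr⁻¹
Fraction remaining after one interval: e^(−kτ) = e^(−0.02051 × 49.0) = 0.3661
R = 1 / (1 − 0.3661) = 1.578
Css,max = 17.7 × 1.578 = 27.92 mg/L
Css,min = Css,max × e^(−kτ) = 27.92 × 0.3661 ≈ 10.2 mg/L

10.2 mg/L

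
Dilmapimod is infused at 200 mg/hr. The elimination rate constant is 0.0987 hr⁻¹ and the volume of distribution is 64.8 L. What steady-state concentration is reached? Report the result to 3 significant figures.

31.3 mg/L

CL = k · V = 0.0987 × 64.8 = 6.396 L/hr
Css = rate / CL = 200 / 6.396 ≈ 31.3 mg/L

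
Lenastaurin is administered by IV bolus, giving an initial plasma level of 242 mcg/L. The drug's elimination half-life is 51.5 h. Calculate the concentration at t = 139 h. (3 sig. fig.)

37.3 mcg/L

k = ln 2 / 51.5 = 0.01346 h⁻¹
139 h is 2.699 half-lives, so C = 242 × (1/2)^2.699 = 242 × 0.1540 ≈ 37.3 mcg/L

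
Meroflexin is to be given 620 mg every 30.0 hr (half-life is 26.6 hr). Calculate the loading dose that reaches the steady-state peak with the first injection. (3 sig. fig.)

1140 mg

k = ln 2 / 26.6 = 0.02606 hr⁻¹
Accumulation ratio R = 1 / (1 − e^(−kτ)) = 1 / (1 − e^(−0.02606×30.0)) = 1 / (1 − 0.4576) = 1.844
Loading dose = maintenance dose × R = 620 × 1.844 ≈ 1140 mg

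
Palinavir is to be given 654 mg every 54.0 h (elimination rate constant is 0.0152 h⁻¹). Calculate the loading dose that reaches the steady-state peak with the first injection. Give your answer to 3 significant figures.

1170 mg

Accumulation ratio R = 1 / (1 − e^(−kτ)) = 1 / (1 − e^(−0.01520×54.0)) = 1 / (1 − 0.4401) = 1.786
Loading dose = maintenance dose × R = 654 × 1.786 ≈ 1170 mg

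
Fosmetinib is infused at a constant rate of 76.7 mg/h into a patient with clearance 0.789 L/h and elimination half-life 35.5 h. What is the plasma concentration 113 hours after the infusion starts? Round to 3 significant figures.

86.5 mg/L

Css = rate / CL = 76.7 / 0.789 = 97.21 mg/L
k = ln 2 / 35.5 = 0.01953 h⁻¹
C(t) = Css (1 − e^(−kt)) = 97.21 × (1 − e^(−2.206)) = 97.21 × 0.8899 ≈ 86.5 mg/L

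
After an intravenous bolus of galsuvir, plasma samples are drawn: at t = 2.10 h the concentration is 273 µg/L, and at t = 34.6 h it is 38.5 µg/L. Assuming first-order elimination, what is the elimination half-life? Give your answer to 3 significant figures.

k = ln(C₁/C₂) / (t₂ − t₁) = ln(273/38.5) / (34.6 − 2.10)
  = 1.959 / 32.50 = 0.06027 h⁻¹
t½ = ln 2 / k = ln 2 / 0.06027 ≈ 11.5 hours

11.5 hours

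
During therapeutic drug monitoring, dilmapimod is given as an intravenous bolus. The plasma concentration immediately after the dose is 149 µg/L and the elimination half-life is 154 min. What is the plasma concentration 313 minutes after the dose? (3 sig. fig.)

k = ln 2 / 154 = 0.004501 min⁻¹
C(t) = C₀ e^(−kt) = 149 × e^(−0.004501 × 313) = 149 × e^(−1.409) = 149 × 0.2444 ≈ 36.4 µg/L

36.4 µg/L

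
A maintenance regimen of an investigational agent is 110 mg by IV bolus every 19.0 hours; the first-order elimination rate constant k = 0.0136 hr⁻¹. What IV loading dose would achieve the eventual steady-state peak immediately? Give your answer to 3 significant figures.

483 mg

Accumulation ratio R = 1 / (1 − e^(−kτ)) = 1 / (1 − e^(−0.01360×19.0)) = 1 / (1 − 0.7723) = 4.391
Loading dose = maintenance dose × R = 110 × 4.391 ≈ 483 mg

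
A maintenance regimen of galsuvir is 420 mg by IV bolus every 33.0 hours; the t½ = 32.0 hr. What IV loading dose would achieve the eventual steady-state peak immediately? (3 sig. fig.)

822 mg

k = ln 2 / 32.0 = 0.02166 hr⁻¹
Accumulation ratio R = 1 / (1 − e^(−kτ)) = 1 / (1 − e^(−0.02166×33.0)) = 1 / (1 − 0.4893) = 1.958
Loading dose = maintenance dose × R = 420 × 1.958 ≈ 822 mg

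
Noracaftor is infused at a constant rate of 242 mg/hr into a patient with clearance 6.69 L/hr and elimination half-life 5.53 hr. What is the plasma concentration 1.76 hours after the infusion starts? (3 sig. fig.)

Css = rate / CL = 242 / 6.69 = 36.17 mg/L
k = ln 2 / 5.53 = 0.1253 hr⁻¹
C(t) = Css (1 − e^(−kt)) = 36.17 × (1 − e^(−0.2206)) = 36.17 × 0.1980 ≈ 7.16 mg/L

7.16 mg/L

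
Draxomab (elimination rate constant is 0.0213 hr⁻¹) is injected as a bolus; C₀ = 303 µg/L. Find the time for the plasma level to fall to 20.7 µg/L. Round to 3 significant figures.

C(t) = C₀ e^(−kt)  ⇒  t = ln(C₀/C) / k
t = ln(303/20.7) / 0.02130 = 2.684 / 0.02130 ≈ 126 hours

126 hours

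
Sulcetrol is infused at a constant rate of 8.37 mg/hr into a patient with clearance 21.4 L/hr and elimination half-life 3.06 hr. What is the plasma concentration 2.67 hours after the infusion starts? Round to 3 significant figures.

0.177 µg/mL

Css = rate / CL = 8.37 / 21.4 = 0.3911 µg/mL
k = ln 2 / 3.06 = 0.2265 hr⁻¹
C(t) = Css (1 − e^(−kt)) = 0.3911 × (1 − e^(−0.6048)) = 0.3911 × 0.4538 ≈ 0.177 µg/mL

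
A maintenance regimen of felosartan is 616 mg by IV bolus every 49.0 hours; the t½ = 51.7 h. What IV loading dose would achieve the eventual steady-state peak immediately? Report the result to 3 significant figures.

1280 mg

k = ln 2 / 51.7 = 0.01341 h⁻¹
Accumulation ratio R = 1 / (1 − e^(−kτ)) = 1 / (1 − e^(−0.01341×49.0)) = 1 / (1 − 0.5184) = 2.077
Loading dose = maintenance dose × R = 616 × 2.077 ≈ 1280 mg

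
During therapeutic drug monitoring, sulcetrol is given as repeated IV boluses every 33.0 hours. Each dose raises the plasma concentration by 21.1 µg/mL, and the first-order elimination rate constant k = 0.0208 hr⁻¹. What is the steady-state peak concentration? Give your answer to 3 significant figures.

42.5 µg/mL

Fraction remaining after one interval: e^(−kτ) = e^(−0.02080 × 33.0) = 0.5034
R = 1 / (1 − 0.5034) = 2.014
Css,max = 21.1 × 2.014 ≈ 42.5 µg/mL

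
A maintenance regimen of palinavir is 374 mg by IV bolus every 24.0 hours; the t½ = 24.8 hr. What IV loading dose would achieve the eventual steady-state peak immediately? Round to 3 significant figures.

765 mg

k = ln 2 / 24.8 = 0.02795 hr⁻¹
Accumulation ratio R = 1 / (1 − e^(−kτ)) = 1 / (1 − e^(−0.02795×24.0)) = 1 / (1 − 0.5113) = 2.046
Loading dose = maintenance dose × R = 374 × 2.046 ≈ 765 mg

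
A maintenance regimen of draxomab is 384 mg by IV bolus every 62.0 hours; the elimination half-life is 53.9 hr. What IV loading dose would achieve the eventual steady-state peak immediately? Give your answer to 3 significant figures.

k = ln 2 / 53.9 = 0.01286 hr⁻¹
Accumulation ratio R = 1 / (1 − e^(−kτ)) = 1 / (1 − e^(−0.01286×62.0)) = 1 / (1 − 0.4505) = 1.820
Loading dose = maintenance dose × R = 384 × 1.820 ≈ 699 mg

699 mg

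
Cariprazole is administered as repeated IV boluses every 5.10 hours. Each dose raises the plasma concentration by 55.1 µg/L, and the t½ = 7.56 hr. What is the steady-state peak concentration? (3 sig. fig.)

k = ln 2 / 7.56 = 0.09169 hr⁻¹
Fraction remaining after one interval: e^(−kτ) = e^(−0.09169 × 5.10) = 0.6265
R = 1 / (1 − 0.6265) = 2.677
Css,max = 55.1 × 2.677 ≈ 148 µg/L

148 µg/L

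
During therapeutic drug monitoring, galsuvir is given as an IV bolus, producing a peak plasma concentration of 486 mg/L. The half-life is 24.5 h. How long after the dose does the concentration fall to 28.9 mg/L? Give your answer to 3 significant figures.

99.8 hours

k = ln 2 / 24.5 = 0.02829 h⁻¹
C(t) = C₀ e^(−kt)  ⇒  t = ln(C₀/C) / k
t = ln(486/28.9) / 0.02829 = 2.822 / 0.02829 ≈ 99.8 hours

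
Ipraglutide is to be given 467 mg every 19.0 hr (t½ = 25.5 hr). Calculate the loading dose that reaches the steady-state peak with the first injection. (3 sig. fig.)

k = ln 2 / 25.5 = 0.02718 hr⁻¹
Accumulation ratio R = 1 / (1 − e^(−kτ)) = 1 / (1 − e^(−0.02718×19.0)) = 1 / (1 − 0.5966) = 2.479
Loading dose = maintenance dose × R = 467 × 2.479 ≈ 1160 mg

1160 mg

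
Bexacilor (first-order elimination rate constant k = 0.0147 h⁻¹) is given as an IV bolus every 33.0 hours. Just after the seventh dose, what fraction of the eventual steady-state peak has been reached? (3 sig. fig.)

0.966

f_n = 1 − e^(−nkτ) = 1 − e^(−7 × 0.01470 × 33.0) = 1 − e^(−3.396) = 1 − 0.03352 ≈ 0.966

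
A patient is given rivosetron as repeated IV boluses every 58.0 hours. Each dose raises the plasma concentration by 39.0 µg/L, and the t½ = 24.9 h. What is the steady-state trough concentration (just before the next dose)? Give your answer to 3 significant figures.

k = ln 2 / 24.9 = 0.02784 h⁻¹
Fraction remaining after one interval: e^(−kτ) = e^(−0.02784 × 58.0) = 0.1990
R = 1 / (1 − 0.1990) = 1.248
Css,max = 39.0 × 1.248 = 48.69 µg/L
Css,min = Css,max × e^(−kτ) = 48.69 × 0.1990 ≈ 9.69 µg/L

9.69 µg/L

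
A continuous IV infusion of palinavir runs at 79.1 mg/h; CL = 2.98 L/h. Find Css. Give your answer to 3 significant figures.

26.5 mg/L

Css = infusion rate / CL = 79.1 / 2.98 ≈ 26.5 mg/L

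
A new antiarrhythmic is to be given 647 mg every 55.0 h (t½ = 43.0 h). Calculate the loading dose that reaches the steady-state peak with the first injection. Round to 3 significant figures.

k = ln 2 / 43.0 = 0.01612 h⁻¹
Accumulation ratio R = 1 / (1 − e^(−kτ)) = 1 / (1 − e^(−0.01612×55.0)) = 1 / (1 − 0.4121) = 1.701
Loading dose = maintenance dose × R = 647 × 1.701 ≈ 1100 mg

1100 mg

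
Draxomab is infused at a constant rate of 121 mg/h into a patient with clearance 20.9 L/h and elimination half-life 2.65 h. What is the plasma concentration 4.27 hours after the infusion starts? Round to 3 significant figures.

Css = rate / CL = 121 / 20.9 = 5.789 µg/mL
k = ln 2 / 2.65 = 0.2616 h⁻¹
C(t) = Css (1 − e^(−kt)) = 5.789 × (1 − e^(−1.117)) = 5.789 × 0.6727 ≈ 3.89 µg/mL

3.89 µg/mL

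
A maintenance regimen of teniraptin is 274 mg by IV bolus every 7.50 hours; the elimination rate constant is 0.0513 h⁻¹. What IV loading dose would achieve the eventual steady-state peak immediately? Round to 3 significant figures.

Accumulation ratio R = 1 / (1 − e^(−kτ)) = 1 / (1 − e^(−0.05130×7.50)) = 1 / (1 − 0.6806) = 3.131
Loading dose = maintenance dose × R = 274 × 3.131 ≈ 858 mg

858 mg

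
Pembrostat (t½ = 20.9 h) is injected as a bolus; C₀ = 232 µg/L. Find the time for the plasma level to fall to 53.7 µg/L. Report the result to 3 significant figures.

k = ln 2 / 20.9 = 0.03316 h⁻¹
C(t) = C₀ e^(−kt)  ⇒  t = ln(C₀/C) / k
t = ln(232/53.7) / 0.03316 = 1.463 / 0.03316 ≈ 44.1 hours

44.1 hours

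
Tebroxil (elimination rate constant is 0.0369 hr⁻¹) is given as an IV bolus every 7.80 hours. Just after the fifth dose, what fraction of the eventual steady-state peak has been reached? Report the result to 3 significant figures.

f_n = 1 − e^(−nkτ) = 1 − e^(−5 × 0.03690 × 7.80) = 1 − e^(−1.439) = 1 − 0.2371 ≈ 0.763

0.763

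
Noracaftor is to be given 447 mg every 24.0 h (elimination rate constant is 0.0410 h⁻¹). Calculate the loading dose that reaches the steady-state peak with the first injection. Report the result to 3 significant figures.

714 mg

Accumulation ratio R = 1 / (1 − e^(−kτ)) = 1 / (1 − e^(−0.04100×24.0)) = 1 / (1 − 0.3738) = 1.597
Loading dose = maintenance dose × R = 447 × 1.597 ≈ 714 mg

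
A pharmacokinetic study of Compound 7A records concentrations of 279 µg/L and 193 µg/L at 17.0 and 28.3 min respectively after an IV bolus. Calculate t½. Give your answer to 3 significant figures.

k = ln(C₁/C₂) / (t₂ − t₁) = ln(279/193) / (28.3 − 17.0)
  = 0.3685 / 11.30 = 0.03261 min⁻¹
t½ = ln 2 / k = ln 2 / 0.03261 ≈ 21.3 minutes

21.3 minutes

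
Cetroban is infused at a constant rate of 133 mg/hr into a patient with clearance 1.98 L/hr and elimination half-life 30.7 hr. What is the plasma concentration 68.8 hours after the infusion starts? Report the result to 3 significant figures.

53.0 mg/L

Css = rate / CL = 133 / 1.98 = 67.17 mg/L
k = ln 2 / 30.7 = 0.02258 hr⁻¹
C(t) = Css (1 − e^(−kt)) = 67.17 × (1 − e^(−1.553)) = 67.17 × 0.7885 ≈ 53.0 mg/L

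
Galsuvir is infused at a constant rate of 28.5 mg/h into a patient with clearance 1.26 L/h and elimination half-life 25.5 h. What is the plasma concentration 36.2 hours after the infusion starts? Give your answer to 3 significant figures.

14.2 mg/L

Css = rate / CL = 28.5 / 1.26 = 22.62 mg/L
k = ln 2 / 25.5 = 0.02718 h⁻¹
C(t) = Css (1 − e^(−kt)) = 22.62 × (1 − e^(−0.9840)) = 22.62 × 0.6262 ≈ 14.2 mg/L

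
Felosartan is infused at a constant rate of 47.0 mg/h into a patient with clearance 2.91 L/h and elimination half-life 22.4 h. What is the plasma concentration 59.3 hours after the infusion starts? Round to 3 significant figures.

13.6 mg/L

Css = rate / CL = 47.0 / 2.91 = 16.15 mg/L
k = ln 2 / 22.4 = 0.03094 h⁻¹
C(t) = Css (1 − e^(−kt)) = 16.15 × (1 − e^(−1.835)) = 16.15 × 0.8404 ≈ 13.6 mg/L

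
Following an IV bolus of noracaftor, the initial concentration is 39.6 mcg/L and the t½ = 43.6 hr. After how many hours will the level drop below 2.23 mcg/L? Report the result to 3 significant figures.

181 hours

k = ln 2 / 43.6 = 0.01590 hr⁻¹
C(t) = C₀ e^(−kt)  ⇒  t = ln(C₀/C) / k
t = ln(39.6/2.23) / 0.01590 = 2.877 / 0.01590 ≈ 181 hours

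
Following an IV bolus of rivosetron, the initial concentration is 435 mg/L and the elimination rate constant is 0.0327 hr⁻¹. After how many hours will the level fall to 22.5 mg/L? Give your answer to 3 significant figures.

90.6 hours

C(t) = C₀ e^(−kt)  ⇒  t = ln(C₀/C) / k
t = ln(435/22.5) / 0.03270 = 2.962 / 0.03270 ≈ 90.6 hours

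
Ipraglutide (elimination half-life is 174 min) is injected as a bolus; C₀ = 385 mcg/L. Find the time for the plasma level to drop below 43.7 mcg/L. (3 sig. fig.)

k = ln 2 / 174 = 0.003984 min⁻¹
C(t) = C₀ e^(−kt)  ⇒  t = ln(C₀/C) / k
t = ln(385/43.7) / 0.003984 = 2.176 / 0.003984 ≈ 546 minutes

546 minutes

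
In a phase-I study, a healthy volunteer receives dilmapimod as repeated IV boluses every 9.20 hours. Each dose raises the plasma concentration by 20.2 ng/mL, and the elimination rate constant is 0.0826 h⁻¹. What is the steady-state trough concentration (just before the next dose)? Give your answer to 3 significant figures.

17.7 ng/mL

Fraction remaining after one interval: e^(−kτ) = e^(−0.08260 × 9.20) = 0.4677
R = 1 / (1 − 0.4677) = 1.879
Css,max = 20.2 × 1.879 = 37.95 ng/mL
Css,min = Css,max × e^(−kτ) = 37.95 × 0.4677 ≈ 17.7 ng/mL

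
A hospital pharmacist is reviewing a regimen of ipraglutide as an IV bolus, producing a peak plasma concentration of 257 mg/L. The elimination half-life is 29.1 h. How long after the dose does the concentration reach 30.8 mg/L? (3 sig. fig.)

k = ln 2 / 29.1 = 0.02382 h⁻¹
C(t) = C₀ e^(−kt)  ⇒  t = ln(C₀/C) / k
t = ln(257/30.8) / 0.02382 = 2.122 / 0.02382 ≈ 89.1 hours

89.1 hours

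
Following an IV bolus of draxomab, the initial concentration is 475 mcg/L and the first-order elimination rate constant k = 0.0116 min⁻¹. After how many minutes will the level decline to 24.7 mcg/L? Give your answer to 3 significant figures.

255 minutes

C(t) = C₀ e^(−kt)  ⇒  t = ln(C₀/C) / k
t = ln(475/24.7) / 0.01160 = 2.957 / 0.01160 ≈ 255 minutes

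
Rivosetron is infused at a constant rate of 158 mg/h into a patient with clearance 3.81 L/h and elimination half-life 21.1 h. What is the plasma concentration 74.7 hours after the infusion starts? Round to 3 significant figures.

Css = rate / CL = 158 / 3.81 = 41.47 µg/mL
k = ln 2 / 21.1 = 0.03285 h⁻¹
C(t) = Css (1 − e^(−kt)) = 41.47 × (1 − e^(−2.454)) = 41.47 × 0.9140 ≈ 37.9 µg/mL

37.9 µg/mL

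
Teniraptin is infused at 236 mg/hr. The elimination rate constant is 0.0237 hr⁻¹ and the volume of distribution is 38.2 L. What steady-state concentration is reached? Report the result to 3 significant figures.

CL = k · V = 0.0237 × 38.2 = 0.9053 L/hr
Css = rate / CL = 236 / 0.9053 ≈ 261 mg/L

261 mg/L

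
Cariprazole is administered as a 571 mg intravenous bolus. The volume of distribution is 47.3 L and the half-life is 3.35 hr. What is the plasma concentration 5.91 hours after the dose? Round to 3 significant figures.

C₀ = dose / V = 571 / 47.3 = 12.07 mg/L
k = ln 2 / 3.35 = 0.2069 hr⁻¹
C(t) = C₀ e^(−kt) = 12.07 × e^(−0.2069 × 5.91) = 12.07 × e^(−1.223) = 12.07 × 0.2944 ≈ 3.55 mg/L

3.55 mg/L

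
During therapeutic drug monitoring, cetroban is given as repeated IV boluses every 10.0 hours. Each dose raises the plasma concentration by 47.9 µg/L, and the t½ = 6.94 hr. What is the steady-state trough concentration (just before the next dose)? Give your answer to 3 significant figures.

27.9 µg/L

k = ln 2 / 6.94 = 0.09988 hr⁻¹
Fraction remaining after one interval: e^(−kτ) = e^(−0.09988 × 10.0) = 0.3683
R = 1 / (1 − 0.3683) = 1.583
Css,max = 47.9 × 1.583 = 75.83 µg/L
Css,min = Css,max × e^(−kτ) = 75.83 × 0.3683 ≈ 27.9 µg/L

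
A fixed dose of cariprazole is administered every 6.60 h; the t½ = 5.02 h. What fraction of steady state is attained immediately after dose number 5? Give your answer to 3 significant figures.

0.990

k = ln 2 / 5.02 = 0.1381 h⁻¹
f_n = 1 − e^(−nkτ) = 1 − e^(−5 × 0.1381 × 6.60) = 1 − e^(−4.557) = 1 − 0.01050 ≈ 0.990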